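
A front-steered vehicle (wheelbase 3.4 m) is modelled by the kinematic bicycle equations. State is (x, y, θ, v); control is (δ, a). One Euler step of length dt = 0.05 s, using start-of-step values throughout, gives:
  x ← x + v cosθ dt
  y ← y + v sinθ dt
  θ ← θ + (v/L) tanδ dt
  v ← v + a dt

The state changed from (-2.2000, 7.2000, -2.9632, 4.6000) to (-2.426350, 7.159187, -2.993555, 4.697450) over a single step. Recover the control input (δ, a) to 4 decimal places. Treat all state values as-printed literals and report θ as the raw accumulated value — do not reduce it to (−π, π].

δ = -0.4218, a = 1.9490

a = (v'−v)/dt = (0.097450)/0.05 = 1.9490
Δθ = θ'−θ = -0.030355;  (v·dt/L) = 4.6000·0.05/3.4 = 0.067647
tan δ = Δθ·L/(v·dt) = -0.448726  →  δ = -0.4218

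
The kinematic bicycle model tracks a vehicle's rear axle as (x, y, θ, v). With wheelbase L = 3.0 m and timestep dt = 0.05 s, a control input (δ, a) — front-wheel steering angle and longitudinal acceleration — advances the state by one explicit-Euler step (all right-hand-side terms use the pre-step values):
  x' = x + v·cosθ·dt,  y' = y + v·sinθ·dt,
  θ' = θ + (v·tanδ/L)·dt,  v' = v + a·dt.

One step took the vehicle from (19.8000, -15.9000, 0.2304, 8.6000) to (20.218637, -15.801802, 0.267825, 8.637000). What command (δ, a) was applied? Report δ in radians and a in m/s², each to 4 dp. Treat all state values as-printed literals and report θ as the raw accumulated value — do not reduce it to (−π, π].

δ = 0.2554, a = 0.7400

a = (v'−v)/dt = (0.037000)/0.05 = 0.7400
Δθ = θ'−θ = 0.037425;  (v·dt/L) = 8.6000·0.05/3.0 = 0.143333
tan δ = Δθ·L/(v·dt) = 0.261105  →  δ = 0.2554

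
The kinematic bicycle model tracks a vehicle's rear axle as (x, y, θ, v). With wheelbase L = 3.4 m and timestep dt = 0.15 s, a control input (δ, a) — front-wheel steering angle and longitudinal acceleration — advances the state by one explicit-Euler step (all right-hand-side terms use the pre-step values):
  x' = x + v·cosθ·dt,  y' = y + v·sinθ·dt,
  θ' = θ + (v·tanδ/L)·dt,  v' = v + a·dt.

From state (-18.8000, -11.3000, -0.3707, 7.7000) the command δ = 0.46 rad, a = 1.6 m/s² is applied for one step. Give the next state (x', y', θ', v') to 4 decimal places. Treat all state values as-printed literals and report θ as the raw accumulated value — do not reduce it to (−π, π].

x' = -18.8000 + 7.7000·cos(-0.3707)·0.15 = -17.7235
y' = -11.3000 + 7.7000·sin(-0.3707)·0.15 = -11.7184
θ' = -0.3707 + (7.7000/3.4)·tan(0.46)·0.15 = -0.2024
v' = 7.7000 + 1.6000·0.15 = 7.9400

(-17.7235, -11.7184, -0.2024, 7.9400)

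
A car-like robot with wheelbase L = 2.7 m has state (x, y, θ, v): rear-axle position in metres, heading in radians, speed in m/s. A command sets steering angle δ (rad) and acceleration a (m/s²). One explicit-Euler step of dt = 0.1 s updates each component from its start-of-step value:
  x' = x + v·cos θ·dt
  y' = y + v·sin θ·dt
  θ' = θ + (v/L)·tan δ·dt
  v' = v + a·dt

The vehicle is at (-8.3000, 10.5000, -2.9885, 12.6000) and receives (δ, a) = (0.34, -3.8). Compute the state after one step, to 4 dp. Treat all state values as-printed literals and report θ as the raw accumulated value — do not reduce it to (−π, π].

x' = -8.3000 + 12.6000·cos(-2.9885)·0.1 = -9.5453
y' = 10.5000 + 12.6000·sin(-2.9885)·0.1 = 10.3079
θ' = -2.9885 + (12.6000/2.7)·tan(0.34)·0.1 = -2.8234
v' = 12.6000 − 3.8000·0.1 = 12.2200

(-9.5453, 10.3079, -2.8234, 12.2200)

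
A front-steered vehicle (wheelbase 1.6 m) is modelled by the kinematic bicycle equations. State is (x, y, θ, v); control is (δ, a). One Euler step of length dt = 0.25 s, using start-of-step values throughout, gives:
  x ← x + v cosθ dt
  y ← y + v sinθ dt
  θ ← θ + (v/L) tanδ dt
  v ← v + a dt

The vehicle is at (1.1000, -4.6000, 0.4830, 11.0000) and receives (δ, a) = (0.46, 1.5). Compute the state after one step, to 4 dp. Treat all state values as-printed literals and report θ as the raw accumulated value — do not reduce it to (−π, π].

x' = 1.1000 + 11.0000·cos(0.4830)·0.25 = 3.5354
y' = -4.6000 + 11.0000·sin(0.4830)·0.25 = -3.3228
θ' = 0.4830 + (11.0000/1.6)·tan(0.46)·0.25 = 1.3346
v' = 11.0000 + 1.5000·0.25 = 11.3750

(3.5354, -3.3228, 1.3346, 11.3750)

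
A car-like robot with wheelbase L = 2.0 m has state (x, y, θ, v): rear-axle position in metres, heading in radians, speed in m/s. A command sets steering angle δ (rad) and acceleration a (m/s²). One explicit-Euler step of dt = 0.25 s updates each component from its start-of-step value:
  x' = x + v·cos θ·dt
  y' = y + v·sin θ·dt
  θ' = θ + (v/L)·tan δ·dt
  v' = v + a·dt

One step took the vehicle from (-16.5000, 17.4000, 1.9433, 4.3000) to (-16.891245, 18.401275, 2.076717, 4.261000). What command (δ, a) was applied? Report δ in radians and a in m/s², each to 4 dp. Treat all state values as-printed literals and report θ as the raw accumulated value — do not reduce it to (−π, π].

a = (v'−v)/dt = (-0.039000)/0.25 = -0.1560
Δθ = θ'−θ = 0.133417;  (v·dt/L) = 4.3000·0.25/2.0 = 0.537500
tan δ = Δθ·L/(v·dt) = 0.248218  →  δ = 0.2433

δ = 0.2433, a = -0.1560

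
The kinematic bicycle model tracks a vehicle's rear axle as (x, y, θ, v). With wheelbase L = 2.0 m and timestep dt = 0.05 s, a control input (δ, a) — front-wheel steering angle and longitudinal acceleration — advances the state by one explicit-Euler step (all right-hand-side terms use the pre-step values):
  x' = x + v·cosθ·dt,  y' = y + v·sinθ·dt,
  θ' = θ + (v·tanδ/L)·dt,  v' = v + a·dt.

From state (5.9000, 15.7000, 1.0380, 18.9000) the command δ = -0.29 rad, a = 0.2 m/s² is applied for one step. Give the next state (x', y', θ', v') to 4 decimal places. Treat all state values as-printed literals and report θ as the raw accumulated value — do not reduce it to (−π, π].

(6.3800, 16.5140, 0.8970, 18.9100)

x' = 5.9000 + 18.9000·cos(1.0380)·0.05 = 6.3800
y' = 15.7000 + 18.9000·sin(1.0380)·0.05 = 16.5140
θ' = 1.0380 + (18.9000/2.0)·tan(-0.29)·0.05 = 0.8970
v' = 18.9000 + 0.2000·0.05 = 18.9100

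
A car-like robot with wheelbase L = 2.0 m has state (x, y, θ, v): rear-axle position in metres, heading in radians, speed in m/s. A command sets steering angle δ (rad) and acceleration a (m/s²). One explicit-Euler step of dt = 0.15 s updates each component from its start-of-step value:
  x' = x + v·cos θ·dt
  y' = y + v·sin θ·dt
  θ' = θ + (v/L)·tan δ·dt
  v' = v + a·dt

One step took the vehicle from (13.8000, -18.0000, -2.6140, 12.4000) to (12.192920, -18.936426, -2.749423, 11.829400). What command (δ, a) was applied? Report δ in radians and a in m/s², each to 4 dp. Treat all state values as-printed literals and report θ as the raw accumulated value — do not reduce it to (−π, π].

δ = -0.1446, a = -3.8040

a = (v'−v)/dt = (-0.570600)/0.15 = -3.8040
Δθ = θ'−θ = -0.135423;  (v·dt/L) = 12.4000·0.15/2.0 = 0.930000
tan δ = Δθ·L/(v·dt) = -0.145616  →  δ = -0.1446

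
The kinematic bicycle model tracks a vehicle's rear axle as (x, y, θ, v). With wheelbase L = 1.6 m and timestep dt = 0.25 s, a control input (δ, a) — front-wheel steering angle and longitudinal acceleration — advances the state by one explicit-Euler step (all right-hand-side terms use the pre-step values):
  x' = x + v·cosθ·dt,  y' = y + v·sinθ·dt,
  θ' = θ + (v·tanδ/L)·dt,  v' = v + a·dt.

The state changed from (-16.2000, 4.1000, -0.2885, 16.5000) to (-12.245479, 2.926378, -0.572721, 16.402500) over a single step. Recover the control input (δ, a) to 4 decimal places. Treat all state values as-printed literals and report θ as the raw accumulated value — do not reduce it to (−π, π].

δ = -0.1098, a = -0.3900

a = (v'−v)/dt = (-0.097500)/0.25 = -0.3900
Δθ = θ'−θ = -0.284221;  (v·dt/L) = 16.5000·0.25/1.6 = 2.578125
tan δ = Δθ·L/(v·dt) = -0.110243  →  δ = -0.1098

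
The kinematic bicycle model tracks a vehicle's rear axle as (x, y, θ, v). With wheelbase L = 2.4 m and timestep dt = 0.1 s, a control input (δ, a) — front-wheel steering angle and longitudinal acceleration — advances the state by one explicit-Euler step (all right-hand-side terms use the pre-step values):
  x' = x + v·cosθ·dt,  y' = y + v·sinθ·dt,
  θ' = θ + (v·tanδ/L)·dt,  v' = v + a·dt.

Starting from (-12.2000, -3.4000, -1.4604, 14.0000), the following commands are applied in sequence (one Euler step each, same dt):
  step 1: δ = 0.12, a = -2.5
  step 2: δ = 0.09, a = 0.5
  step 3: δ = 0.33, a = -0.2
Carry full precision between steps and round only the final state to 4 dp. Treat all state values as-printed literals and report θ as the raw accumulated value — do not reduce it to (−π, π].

after step 1 (δ=0.12, a=-2.5): (-12.045759, -4.791478, -1.390062, 13.750000)
after step 2 (δ=0.09, a=0.5): (-11.798600, -6.144081, -1.338360, 13.800000)
after step 3 (δ=0.33, a=-0.2): (-11.480718, -7.486971, -1.141408, 13.780000)

(-11.4807, -7.4870, -1.1414, 13.7800)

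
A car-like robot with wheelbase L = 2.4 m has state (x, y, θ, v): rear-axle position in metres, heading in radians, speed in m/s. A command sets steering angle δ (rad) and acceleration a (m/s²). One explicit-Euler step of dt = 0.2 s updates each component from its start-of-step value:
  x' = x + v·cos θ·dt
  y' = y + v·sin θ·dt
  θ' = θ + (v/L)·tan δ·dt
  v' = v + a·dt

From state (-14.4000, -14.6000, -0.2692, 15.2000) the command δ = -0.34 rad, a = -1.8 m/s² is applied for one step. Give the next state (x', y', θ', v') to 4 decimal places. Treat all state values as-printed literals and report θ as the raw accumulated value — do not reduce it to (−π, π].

(-11.4695, -15.4085, -0.7173, 14.8400)

x' = -14.4000 + 15.2000·cos(-0.2692)·0.2 = -11.4695
y' = -14.6000 + 15.2000·sin(-0.2692)·0.2 = -15.4085
θ' = -0.2692 + (15.2000/2.4)·tan(-0.34)·0.2 = -0.7173
v' = 15.2000 − 1.8000·0.2 = 14.8400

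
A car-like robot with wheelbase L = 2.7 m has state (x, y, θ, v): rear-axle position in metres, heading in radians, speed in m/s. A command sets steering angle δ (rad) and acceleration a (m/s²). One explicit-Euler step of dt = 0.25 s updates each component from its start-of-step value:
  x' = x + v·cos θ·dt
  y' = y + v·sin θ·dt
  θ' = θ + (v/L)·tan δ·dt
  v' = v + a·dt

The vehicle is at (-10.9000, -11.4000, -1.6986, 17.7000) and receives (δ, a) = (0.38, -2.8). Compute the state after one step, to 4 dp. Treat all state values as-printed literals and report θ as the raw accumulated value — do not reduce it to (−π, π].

(-11.4640, -15.7889, -1.0440, 17.0000)

x' = -10.9000 + 17.7000·cos(-1.6986)·0.25 = -11.4640
y' = -11.4000 + 17.7000·sin(-1.6986)·0.25 = -15.7889
θ' = -1.6986 + (17.7000/2.7)·tan(0.38)·0.25 = -1.0440
v' = 17.7000 − 2.8000·0.25 = 17.0000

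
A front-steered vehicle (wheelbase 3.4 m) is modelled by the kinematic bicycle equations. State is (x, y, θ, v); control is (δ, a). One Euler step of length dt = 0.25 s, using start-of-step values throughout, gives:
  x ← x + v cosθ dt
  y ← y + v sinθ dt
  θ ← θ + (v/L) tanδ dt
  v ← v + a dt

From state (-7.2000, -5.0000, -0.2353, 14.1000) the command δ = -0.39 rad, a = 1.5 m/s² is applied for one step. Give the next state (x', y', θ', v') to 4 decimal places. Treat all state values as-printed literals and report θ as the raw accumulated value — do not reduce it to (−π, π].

x' = -7.2000 + 14.1000·cos(-0.2353)·0.25 = -3.7721
y' = -5.0000 + 14.1000·sin(-0.2353)·0.25 = -5.8218
θ' = -0.2353 + (14.1000/3.4)·tan(-0.39)·0.25 = -0.6615
v' = 14.1000 + 1.5000·0.25 = 14.4750

(-3.7721, -5.8218, -0.6615, 14.4750)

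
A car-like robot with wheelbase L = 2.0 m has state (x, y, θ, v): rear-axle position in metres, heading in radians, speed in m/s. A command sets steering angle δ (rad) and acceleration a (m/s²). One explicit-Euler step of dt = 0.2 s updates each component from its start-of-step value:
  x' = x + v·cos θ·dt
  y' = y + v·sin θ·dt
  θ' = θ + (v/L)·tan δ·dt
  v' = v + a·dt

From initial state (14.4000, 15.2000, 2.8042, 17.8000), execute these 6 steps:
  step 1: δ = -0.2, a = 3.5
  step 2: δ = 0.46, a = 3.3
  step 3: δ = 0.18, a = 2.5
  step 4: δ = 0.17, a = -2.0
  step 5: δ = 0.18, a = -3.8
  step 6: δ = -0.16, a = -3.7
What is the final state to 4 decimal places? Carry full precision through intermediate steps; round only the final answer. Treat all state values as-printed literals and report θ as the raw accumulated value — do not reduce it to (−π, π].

(-2.3812, 9.2698, 4.0980, 17.7600)

after step 1 (δ=-0.2, a=3.5): (11.040709, 16.378459, 2.443376, 18.500000)
after step 2 (δ=0.46, a=3.3): (8.206547, 18.757014, 3.359956, 19.160000)
after step 3 (δ=0.18, a=2.5): (4.465544, 17.926878, 3.708610, 19.660000)
after step 4 (δ=0.17, a=-2.0): (1.148876, 15.814928, 4.046087, 19.260000)
after step 5 (δ=0.18, a=-3.8): (-1.231980, 12.786821, 4.396561, 18.500000)
after step 6 (δ=-0.16, a=-3.7): (-2.381215, 9.269825, 4.098009, 17.760000)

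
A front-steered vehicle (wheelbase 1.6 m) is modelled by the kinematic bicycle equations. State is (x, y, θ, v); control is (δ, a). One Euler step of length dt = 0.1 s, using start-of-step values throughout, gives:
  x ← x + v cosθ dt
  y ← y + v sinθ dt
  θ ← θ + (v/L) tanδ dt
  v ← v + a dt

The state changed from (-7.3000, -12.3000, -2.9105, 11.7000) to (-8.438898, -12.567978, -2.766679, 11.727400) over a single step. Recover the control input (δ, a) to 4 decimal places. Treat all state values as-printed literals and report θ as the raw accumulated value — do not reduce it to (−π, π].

a = (v'−v)/dt = (0.027400)/0.1 = 0.2740
Δθ = θ'−θ = 0.143821;  (v·dt/L) = 11.7000·0.1/1.6 = 0.731250
tan δ = Δθ·L/(v·dt) = 0.196678  →  δ = 0.1942

δ = 0.1942, a = 0.2740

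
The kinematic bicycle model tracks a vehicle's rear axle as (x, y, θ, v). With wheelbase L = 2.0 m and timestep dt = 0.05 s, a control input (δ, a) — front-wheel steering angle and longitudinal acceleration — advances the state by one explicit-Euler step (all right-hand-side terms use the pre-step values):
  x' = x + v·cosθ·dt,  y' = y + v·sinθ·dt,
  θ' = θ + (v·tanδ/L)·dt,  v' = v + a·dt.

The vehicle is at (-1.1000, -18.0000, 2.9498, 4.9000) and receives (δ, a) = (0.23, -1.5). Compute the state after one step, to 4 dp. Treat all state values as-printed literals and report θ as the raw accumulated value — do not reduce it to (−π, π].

(-1.3405, -17.9533, 2.9785, 4.8250)

x' = -1.1000 + 4.9000·cos(2.9498)·0.05 = -1.3405
y' = -18.0000 + 4.9000·sin(2.9498)·0.05 = -17.9533
θ' = 2.9498 + (4.9000/2.0)·tan(0.23)·0.05 = 2.9785
v' = 4.9000 − 1.5000·0.05 = 4.8250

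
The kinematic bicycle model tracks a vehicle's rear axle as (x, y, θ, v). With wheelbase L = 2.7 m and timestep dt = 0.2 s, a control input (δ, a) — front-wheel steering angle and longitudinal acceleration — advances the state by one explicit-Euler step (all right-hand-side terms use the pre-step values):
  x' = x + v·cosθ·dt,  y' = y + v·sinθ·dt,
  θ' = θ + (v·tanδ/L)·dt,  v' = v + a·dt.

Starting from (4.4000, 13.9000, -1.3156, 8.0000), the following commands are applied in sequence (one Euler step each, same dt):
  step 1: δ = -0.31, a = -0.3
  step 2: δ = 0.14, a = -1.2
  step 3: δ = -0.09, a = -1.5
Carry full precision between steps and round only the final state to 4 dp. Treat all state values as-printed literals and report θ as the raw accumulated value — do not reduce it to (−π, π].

(5.1351, 9.2441, -1.4740, 7.4000)

after step 1 (δ=-0.31, a=-0.3): (4.803897, 12.351818, -1.505424, 7.940000)
after step 2 (δ=0.14, a=-1.2): (4.907634, 10.767210, -1.422541, 7.700000)
after step 3 (δ=-0.09, a=-1.5): (5.135113, 9.244103, -1.474013, 7.400000)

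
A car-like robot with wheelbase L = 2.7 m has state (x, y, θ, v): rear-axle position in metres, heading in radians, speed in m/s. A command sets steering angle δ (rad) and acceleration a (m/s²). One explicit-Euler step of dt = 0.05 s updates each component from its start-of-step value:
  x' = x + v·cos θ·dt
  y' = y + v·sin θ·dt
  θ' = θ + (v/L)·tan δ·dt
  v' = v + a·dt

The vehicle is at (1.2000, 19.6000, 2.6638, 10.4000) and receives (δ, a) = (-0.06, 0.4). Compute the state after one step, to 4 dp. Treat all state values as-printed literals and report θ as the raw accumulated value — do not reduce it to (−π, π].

(0.7382, 19.8391, 2.6522, 10.4200)

x' = 1.2000 + 10.4000·cos(2.6638)·0.05 = 0.7382
y' = 19.6000 + 10.4000·sin(2.6638)·0.05 = 19.8391
θ' = 2.6638 + (10.4000/2.7)·tan(-0.06)·0.05 = 2.6522
v' = 10.4000 + 0.4000·0.05 = 10.4200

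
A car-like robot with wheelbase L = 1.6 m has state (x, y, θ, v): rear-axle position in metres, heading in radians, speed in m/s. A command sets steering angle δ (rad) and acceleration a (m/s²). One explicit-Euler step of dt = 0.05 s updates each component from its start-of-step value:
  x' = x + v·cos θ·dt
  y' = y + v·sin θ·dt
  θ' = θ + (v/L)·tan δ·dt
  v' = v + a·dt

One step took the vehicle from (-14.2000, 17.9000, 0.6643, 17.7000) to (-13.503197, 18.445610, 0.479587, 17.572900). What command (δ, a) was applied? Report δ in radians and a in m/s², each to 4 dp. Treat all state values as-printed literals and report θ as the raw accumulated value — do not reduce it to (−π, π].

δ = -0.3223, a = -2.5420

a = (v'−v)/dt = (-0.127100)/0.05 = -2.5420
Δθ = θ'−θ = -0.184713;  (v·dt/L) = 17.7000·0.05/1.6 = 0.553125
tan δ = Δθ·L/(v·dt) = -0.333944  →  δ = -0.3223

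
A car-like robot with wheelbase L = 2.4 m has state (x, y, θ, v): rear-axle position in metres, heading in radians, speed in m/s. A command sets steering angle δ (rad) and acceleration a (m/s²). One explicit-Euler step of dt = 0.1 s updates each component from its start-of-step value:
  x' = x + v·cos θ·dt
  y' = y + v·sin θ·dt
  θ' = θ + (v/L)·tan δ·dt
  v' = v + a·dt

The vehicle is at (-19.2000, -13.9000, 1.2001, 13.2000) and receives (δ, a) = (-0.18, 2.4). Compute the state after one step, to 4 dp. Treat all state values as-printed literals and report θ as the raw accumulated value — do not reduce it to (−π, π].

x' = -19.2000 + 13.2000·cos(1.2001)·0.1 = -18.7218
y' = -13.9000 + 13.2000·sin(1.2001)·0.1 = -12.6697
θ' = 1.2001 + (13.2000/2.4)·tan(-0.18)·0.1 = 1.1000
v' = 13.2000 + 2.4000·0.1 = 13.4400

(-18.7218, -12.6697, 1.1000, 13.4400)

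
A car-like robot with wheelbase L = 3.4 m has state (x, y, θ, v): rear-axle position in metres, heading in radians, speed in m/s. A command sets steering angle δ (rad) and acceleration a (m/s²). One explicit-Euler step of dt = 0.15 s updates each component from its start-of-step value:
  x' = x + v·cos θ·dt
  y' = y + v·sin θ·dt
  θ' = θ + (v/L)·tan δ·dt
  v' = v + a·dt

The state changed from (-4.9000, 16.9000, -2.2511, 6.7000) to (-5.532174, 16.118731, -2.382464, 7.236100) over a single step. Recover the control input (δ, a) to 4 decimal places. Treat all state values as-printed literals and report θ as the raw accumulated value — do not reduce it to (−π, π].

δ = -0.4182, a = 3.5740

a = (v'−v)/dt = (0.536100)/0.15 = 3.5740
Δθ = θ'−θ = -0.131364;  (v·dt/L) = 6.7000·0.15/3.4 = 0.295588
tan δ = Δθ·L/(v·dt) = -0.444416  →  δ = -0.4182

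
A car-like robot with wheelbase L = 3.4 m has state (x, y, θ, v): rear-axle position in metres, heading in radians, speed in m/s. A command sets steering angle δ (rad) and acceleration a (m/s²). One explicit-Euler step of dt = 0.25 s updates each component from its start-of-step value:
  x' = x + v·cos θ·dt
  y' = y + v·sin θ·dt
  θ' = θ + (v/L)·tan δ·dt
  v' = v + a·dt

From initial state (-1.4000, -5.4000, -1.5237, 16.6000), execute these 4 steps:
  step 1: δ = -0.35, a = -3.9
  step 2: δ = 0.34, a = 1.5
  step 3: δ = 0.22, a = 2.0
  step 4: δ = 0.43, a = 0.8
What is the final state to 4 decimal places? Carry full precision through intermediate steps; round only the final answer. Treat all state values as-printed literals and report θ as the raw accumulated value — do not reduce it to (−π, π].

(-1.5840, -21.1199, -0.7433, 16.7000)

after step 1 (δ=-0.35, a=-3.9): (-1.204622, -9.545398, -1.969249, 15.625000)
after step 2 (δ=0.34, a=1.5): (-2.720221, -13.145642, -1.562842, 16.000000)
after step 3 (δ=0.22, a=2.0): (-2.688405, -17.145515, -1.299761, 16.500000)
after step 4 (δ=0.43, a=0.8): (-1.584020, -21.119928, -0.743345, 16.700000)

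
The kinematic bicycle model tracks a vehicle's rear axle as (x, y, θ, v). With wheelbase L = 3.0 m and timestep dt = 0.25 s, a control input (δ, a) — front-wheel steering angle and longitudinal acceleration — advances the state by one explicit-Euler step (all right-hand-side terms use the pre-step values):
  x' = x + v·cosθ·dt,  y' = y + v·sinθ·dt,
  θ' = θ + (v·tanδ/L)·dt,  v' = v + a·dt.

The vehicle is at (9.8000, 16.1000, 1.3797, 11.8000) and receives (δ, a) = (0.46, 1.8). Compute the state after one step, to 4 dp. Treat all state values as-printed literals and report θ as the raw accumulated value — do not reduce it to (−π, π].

(10.3603, 18.9963, 1.8669, 12.2500)

x' = 9.8000 + 11.8000·cos(1.3797)·0.25 = 10.3603
y' = 16.1000 + 11.8000·sin(1.3797)·0.25 = 18.9963
θ' = 1.3797 + (11.8000/3.0)·tan(0.46)·0.25 = 1.8669
v' = 11.8000 + 1.8000·0.25 = 12.2500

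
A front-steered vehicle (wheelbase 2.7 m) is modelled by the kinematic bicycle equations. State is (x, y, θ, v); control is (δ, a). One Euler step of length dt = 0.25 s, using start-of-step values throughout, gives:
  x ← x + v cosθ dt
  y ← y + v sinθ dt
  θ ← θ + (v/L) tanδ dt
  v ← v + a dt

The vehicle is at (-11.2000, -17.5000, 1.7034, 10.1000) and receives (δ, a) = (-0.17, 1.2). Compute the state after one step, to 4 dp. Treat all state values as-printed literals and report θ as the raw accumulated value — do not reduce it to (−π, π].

(-11.5338, -14.9972, 1.5429, 10.4000)

x' = -11.2000 + 10.1000·cos(1.7034)·0.25 = -11.5338
y' = -17.5000 + 10.1000·sin(1.7034)·0.25 = -14.9972
θ' = 1.7034 + (10.1000/2.7)·tan(-0.17)·0.25 = 1.5429
v' = 10.1000 + 1.2000·0.25 = 10.4000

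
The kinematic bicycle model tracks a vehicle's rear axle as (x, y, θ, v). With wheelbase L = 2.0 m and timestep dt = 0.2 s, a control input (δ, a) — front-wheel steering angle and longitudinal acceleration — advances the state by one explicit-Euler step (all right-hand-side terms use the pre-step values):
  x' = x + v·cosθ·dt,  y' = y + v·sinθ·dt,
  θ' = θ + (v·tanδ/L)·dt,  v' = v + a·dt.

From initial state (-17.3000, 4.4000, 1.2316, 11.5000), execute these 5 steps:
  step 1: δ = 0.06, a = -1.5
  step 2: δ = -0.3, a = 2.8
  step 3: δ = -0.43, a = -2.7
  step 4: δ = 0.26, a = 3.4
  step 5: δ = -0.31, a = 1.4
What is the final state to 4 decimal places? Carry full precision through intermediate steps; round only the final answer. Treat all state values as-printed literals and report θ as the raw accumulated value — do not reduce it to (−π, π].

(-10.7237, 13.1086, 0.3322, 12.1800)

after step 1 (δ=0.06, a=-1.5): (-16.534723, 6.568951, 1.300683, 11.200000)
after step 2 (δ=-0.3, a=2.8): (-15.936999, 8.727730, 0.954226, 11.760000)
after step 3 (δ=-0.43, a=-2.7): (-14.576978, 10.646649, 0.414888, 11.220000)
after step 4 (δ=0.26, a=3.4): (-12.523356, 11.551177, 0.713364, 11.900000)
after step 5 (δ=-0.31, a=1.4): (-10.723684, 13.108605, 0.332174, 12.180000)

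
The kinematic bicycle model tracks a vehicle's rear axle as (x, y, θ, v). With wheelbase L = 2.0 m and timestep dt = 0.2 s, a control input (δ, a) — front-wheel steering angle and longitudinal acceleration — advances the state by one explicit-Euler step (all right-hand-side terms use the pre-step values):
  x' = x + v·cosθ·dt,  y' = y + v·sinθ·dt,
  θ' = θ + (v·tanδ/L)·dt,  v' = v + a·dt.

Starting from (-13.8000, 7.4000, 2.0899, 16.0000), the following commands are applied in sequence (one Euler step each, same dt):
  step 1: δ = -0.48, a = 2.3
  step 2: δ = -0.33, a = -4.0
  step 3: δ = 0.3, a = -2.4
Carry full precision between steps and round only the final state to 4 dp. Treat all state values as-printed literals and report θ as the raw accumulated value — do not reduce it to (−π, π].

(-11.9618, 15.3108, 1.1775, 15.1800)

after step 1 (δ=-0.48, a=2.3): (-15.387527, 10.178445, 1.256923, 16.460000)
after step 2 (δ=-0.33, a=-4.0): (-14.371137, 13.309614, 0.693127, 15.660000)
after step 3 (δ=0.3, a=-2.4): (-11.961840, 15.310791, 1.177547, 15.180000)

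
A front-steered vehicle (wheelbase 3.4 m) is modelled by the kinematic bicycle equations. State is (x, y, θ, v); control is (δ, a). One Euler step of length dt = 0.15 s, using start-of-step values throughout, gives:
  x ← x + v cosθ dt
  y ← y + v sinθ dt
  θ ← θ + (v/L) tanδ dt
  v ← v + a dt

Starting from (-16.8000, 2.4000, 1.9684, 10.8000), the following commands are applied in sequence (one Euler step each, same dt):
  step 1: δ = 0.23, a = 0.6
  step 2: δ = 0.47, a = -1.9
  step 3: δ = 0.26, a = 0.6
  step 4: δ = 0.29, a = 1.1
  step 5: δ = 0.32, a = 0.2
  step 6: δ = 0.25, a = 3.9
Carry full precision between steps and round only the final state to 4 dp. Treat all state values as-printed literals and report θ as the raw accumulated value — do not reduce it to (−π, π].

(-23.4411, 8.9864, 2.8707, 11.4750)

after step 1 (δ=0.23, a=0.6): (-17.427280, 3.893626, 2.079962, 10.890000)
after step 2 (δ=0.47, a=-1.9): (-18.223529, 5.319919, 2.324010, 10.605000)
after step 3 (δ=0.26, a=0.6): (-19.311581, 6.480362, 2.448473, 10.695000)
after step 4 (δ=0.29, a=1.1): (-20.545660, 7.505382, 2.589276, 10.860000)
after step 5 (δ=0.32, a=0.2): (-21.932446, 8.360055, 2.748050, 10.890000)
after step 6 (δ=0.25, a=3.9): (-23.441076, 8.986441, 2.870727, 11.475000)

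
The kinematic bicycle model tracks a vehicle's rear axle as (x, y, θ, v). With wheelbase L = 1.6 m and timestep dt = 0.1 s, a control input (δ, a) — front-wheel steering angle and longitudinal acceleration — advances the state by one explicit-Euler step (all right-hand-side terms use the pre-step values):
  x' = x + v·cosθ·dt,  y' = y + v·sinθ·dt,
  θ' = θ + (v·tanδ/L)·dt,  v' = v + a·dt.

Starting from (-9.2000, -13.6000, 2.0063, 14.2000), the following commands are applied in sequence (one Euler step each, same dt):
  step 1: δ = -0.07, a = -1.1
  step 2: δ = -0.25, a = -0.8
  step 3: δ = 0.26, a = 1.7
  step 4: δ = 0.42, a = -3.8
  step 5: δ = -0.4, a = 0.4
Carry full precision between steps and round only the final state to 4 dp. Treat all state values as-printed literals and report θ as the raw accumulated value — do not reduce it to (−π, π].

(-12.0155, -7.3150, 1.9833, 13.8400)

after step 1 (δ=-0.07, a=-1.1): (-9.799051, -12.312546, 1.944073, 14.090000)
after step 2 (δ=-0.25, a=-0.8): (-10.312870, -11.000574, 1.719213, 14.010000)
after step 3 (δ=0.26, a=1.7): (-10.520039, -9.614976, 1.952148, 14.180000)
after step 4 (δ=0.42, a=-3.8): (-11.047783, -8.298841, 2.347923, 13.800000)
after step 5 (δ=-0.4, a=0.4): (-12.015486, -7.314996, 1.983264, 13.840000)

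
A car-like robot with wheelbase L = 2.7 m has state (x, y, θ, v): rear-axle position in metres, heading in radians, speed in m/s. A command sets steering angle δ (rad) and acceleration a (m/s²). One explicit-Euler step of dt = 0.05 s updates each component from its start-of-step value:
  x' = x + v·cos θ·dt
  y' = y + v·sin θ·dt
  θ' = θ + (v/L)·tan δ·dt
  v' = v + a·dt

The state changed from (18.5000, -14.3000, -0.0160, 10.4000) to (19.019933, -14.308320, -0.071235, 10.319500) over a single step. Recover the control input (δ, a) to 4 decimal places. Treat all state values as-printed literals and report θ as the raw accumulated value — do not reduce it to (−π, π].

δ = -0.2793, a = -1.6100

a = (v'−v)/dt = (-0.080500)/0.05 = -1.6100
Δθ = θ'−θ = -0.055235;  (v·dt/L) = 10.4000·0.05/2.7 = 0.192593
tan δ = Δθ·L/(v·dt) = -0.286797  →  δ = -0.2793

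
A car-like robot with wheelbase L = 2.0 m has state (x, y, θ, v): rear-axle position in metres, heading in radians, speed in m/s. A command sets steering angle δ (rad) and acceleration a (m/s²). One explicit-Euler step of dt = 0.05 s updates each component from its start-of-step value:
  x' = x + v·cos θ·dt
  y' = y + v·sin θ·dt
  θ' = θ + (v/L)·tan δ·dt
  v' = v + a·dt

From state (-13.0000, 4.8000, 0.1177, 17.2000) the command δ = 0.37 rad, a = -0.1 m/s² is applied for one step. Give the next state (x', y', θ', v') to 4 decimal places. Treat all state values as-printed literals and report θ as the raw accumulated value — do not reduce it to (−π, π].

x' = -13.0000 + 17.2000·cos(0.1177)·0.05 = -12.1460
y' = 4.8000 + 17.2000·sin(0.1177)·0.05 = 4.9010
θ' = 0.1177 + (17.2000/2.0)·tan(0.37)·0.05 = 0.2845
v' = 17.2000 − 0.1000·0.05 = 17.1950

(-12.1460, 4.9010, 0.2845, 17.1950)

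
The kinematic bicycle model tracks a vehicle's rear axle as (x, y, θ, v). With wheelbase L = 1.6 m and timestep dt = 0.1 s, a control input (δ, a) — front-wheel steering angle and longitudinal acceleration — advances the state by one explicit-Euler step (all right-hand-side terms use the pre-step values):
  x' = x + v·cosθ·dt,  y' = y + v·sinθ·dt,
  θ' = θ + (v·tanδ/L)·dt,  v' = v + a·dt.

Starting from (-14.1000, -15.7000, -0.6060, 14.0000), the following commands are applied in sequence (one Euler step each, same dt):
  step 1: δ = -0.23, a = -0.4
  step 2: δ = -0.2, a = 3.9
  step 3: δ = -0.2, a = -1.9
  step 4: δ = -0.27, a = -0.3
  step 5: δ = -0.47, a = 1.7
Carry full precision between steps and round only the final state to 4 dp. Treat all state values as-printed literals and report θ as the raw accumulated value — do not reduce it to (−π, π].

after step 1 (δ=-0.23, a=-0.4): (-12.949294, -16.497418, -0.810875, 13.960000)
after step 2 (δ=-0.2, a=3.9): (-11.987640, -17.509365, -0.987740, 14.350000)
after step 3 (δ=-0.2, a=-1.9): (-11.197560, -18.707280, -1.169546, 14.160000)
after step 4 (δ=-0.27, a=-0.3): (-10.644513, -20.010812, -1.414476, 14.130000)
after step 5 (δ=-0.47, a=1.7): (-10.424532, -21.406583, -1.863074, 14.300000)

(-10.4245, -21.4066, -1.8631, 14.3000)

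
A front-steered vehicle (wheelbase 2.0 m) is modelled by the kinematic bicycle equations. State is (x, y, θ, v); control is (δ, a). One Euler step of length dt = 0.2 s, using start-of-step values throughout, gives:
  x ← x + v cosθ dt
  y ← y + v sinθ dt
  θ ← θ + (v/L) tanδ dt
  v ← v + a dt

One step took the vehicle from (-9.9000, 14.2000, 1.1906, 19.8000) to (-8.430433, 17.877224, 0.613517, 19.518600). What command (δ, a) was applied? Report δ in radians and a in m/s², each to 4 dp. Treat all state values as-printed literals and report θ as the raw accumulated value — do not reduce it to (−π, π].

δ = -0.2836, a = -1.4070

a = (v'−v)/dt = (-0.281400)/0.2 = -1.4070
Δθ = θ'−θ = -0.577083;  (v·dt/L) = 19.8000·0.2/2.0 = 1.980000
tan δ = Δθ·L/(v·dt) = -0.291456  →  δ = -0.2836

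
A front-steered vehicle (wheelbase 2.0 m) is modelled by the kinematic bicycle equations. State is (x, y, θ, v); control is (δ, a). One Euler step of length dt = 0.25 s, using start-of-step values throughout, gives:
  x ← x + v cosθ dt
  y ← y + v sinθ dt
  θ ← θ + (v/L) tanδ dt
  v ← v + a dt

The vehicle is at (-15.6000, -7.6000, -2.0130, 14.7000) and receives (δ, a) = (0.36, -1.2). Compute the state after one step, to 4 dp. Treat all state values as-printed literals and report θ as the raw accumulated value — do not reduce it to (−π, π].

(-17.1727, -10.9215, -1.3214, 14.4000)

x' = -15.6000 + 14.7000·cos(-2.0130)·0.25 = -17.1727
y' = -7.6000 + 14.7000·sin(-2.0130)·0.25 = -10.9215
θ' = -2.0130 + (14.7000/2.0)·tan(0.36)·0.25 = -1.3214
v' = 14.7000 − 1.2000·0.25 = 14.4000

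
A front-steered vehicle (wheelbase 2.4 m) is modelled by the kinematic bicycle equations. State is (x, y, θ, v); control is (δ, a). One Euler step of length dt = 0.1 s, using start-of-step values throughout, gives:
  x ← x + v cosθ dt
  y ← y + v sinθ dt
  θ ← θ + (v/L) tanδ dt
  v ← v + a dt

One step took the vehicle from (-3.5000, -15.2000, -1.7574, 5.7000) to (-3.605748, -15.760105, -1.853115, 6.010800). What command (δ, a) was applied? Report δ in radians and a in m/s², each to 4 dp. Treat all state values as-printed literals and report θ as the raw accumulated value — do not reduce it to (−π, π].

δ = -0.3831, a = 3.1080

a = (v'−v)/dt = (0.310800)/0.1 = 3.1080
Δθ = θ'−θ = -0.095715;  (v·dt/L) = 5.7000·0.1/2.4 = 0.237500
tan δ = Δθ·L/(v·dt) = -0.403011  →  δ = -0.3831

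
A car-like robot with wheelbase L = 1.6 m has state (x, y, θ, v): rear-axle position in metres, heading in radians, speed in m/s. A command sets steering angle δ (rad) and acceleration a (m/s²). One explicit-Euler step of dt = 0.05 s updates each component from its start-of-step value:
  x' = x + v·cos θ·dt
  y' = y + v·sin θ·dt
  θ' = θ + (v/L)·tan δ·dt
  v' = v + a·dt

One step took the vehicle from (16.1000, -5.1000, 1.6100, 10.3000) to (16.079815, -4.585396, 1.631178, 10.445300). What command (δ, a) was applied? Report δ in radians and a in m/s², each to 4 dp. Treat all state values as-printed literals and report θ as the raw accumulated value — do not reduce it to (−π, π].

δ = 0.0657, a = 2.9060

a = (v'−v)/dt = (0.145300)/0.05 = 2.9060
Δθ = θ'−θ = 0.021178;  (v·dt/L) = 10.3000·0.05/1.6 = 0.321875
tan δ = Δθ·L/(v·dt) = 0.065796  →  δ = 0.0657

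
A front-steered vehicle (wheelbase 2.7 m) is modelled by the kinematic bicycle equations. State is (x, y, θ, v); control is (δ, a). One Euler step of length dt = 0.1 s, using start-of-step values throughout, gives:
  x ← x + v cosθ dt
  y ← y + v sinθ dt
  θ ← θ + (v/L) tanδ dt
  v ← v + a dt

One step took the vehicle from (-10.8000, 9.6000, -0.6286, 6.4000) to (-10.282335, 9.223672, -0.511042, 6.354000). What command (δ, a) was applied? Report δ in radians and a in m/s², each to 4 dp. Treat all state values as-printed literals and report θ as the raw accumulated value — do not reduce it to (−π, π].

δ = 0.4604, a = -0.4600

a = (v'−v)/dt = (-0.046000)/0.1 = -0.4600
Δθ = θ'−θ = 0.117558;  (v·dt/L) = 6.4000·0.1/2.7 = 0.237037
tan δ = Δθ·L/(v·dt) = 0.495948  →  δ = 0.4604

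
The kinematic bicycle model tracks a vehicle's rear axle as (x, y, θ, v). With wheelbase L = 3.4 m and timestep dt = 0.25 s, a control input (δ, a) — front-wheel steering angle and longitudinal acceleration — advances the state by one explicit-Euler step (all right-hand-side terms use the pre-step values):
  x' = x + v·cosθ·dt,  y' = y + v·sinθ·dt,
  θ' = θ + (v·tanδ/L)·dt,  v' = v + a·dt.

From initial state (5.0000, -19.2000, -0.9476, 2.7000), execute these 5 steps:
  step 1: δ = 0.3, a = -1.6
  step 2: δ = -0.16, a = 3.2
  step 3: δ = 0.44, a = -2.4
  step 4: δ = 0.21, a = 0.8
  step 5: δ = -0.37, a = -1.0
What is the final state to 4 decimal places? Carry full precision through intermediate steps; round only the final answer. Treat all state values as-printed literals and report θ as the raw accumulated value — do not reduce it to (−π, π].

(7.1498, -21.7265, -0.8440, 2.4500)

after step 1 (δ=0.3, a=-1.6): (5.393953, -19.748112, -0.886188, 2.300000)
after step 2 (δ=-0.16, a=3.2): (5.757565, -20.193545, -0.913480, 3.100000)
after step 3 (δ=0.44, a=-2.4): (6.231086, -20.807062, -0.806170, 2.500000)
after step 4 (δ=0.21, a=0.8): (6.663754, -21.258087, -0.766989, 2.700000)
after step 5 (δ=-0.37, a=-1.0): (7.149756, -21.726517, -0.843991, 2.450000)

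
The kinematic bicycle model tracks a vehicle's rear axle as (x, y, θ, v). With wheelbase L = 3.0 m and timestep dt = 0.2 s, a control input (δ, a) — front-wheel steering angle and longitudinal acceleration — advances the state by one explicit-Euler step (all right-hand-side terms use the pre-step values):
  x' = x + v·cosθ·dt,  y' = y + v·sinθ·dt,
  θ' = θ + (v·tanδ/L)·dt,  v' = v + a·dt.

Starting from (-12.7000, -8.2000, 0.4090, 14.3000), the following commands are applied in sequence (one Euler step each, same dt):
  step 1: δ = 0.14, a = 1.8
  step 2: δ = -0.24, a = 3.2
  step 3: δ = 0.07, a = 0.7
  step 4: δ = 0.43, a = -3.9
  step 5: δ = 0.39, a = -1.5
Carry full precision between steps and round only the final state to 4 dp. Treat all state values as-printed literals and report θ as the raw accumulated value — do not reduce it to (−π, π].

(0.1660, -1.2988, 1.2495, 14.3600)

after step 1 (δ=0.14, a=1.8): (-10.075896, -7.062601, 0.543346, 14.660000)
after step 2 (δ=-0.24, a=3.2): (-7.566151, -5.546749, 0.304176, 15.300000)
after step 3 (δ=0.07, a=0.7): (-4.646623, -4.630258, 0.375693, 15.440000)
after step 4 (δ=0.43, a=-3.9): (-1.774000, -3.497219, 0.847767, 14.660000)
after step 5 (δ=0.39, a=-1.5): (0.165986, -1.298792, 1.249504, 14.360000)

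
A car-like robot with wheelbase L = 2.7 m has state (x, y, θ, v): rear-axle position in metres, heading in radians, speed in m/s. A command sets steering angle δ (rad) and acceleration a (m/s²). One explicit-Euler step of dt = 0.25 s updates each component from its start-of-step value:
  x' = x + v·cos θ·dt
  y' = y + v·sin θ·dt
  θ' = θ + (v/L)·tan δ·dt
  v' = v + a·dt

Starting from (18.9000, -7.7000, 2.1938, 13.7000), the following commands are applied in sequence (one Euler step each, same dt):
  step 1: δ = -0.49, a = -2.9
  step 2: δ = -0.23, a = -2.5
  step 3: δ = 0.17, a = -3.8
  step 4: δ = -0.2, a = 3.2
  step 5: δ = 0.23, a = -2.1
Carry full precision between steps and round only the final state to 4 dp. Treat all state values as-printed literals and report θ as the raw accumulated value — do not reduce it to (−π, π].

(19.5372, 6.9216, 1.4827, 11.6750)

after step 1 (δ=-0.49, a=-2.9): (16.901591, -4.918456, 1.517187, 12.975000)
after step 2 (δ=-0.23, a=-2.5): (17.075402, -1.679366, 1.235890, 12.350000)
after step 3 (δ=0.17, a=-3.8): (18.090203, 1.236596, 1.432183, 11.400000)
after step 4 (δ=-0.2, a=3.2): (18.483988, 4.059260, 1.218211, 12.200000)
after step 5 (δ=0.23, a=-2.1): (19.537230, 6.921633, 1.482706, 11.675000)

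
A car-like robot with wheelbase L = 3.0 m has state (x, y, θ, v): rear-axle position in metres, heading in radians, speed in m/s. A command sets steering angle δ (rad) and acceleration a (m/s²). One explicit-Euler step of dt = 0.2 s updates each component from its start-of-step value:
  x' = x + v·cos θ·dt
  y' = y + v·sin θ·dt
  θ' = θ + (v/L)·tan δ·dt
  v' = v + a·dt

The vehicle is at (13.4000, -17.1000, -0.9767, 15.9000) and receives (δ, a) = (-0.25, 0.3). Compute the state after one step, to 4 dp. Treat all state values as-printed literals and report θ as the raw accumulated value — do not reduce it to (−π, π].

(15.1800, -19.7351, -1.2474, 15.9600)

x' = 13.4000 + 15.9000·cos(-0.9767)·0.2 = 15.1800
y' = -17.1000 + 15.9000·sin(-0.9767)·0.2 = -19.7351
θ' = -0.9767 + (15.9000/3.0)·tan(-0.25)·0.2 = -1.2474
v' = 15.9000 + 0.3000·0.2 = 15.9600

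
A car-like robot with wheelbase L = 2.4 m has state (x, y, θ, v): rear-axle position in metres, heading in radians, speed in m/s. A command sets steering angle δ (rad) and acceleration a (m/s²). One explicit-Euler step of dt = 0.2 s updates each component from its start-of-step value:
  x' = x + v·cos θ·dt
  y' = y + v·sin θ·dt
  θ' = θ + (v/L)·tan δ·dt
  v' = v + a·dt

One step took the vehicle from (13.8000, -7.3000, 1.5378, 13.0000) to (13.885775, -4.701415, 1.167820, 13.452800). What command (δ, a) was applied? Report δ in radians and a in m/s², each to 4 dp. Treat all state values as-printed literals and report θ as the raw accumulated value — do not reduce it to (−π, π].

δ = -0.3291, a = 2.2640

a = (v'−v)/dt = (0.452800)/0.2 = 2.2640
Δθ = θ'−θ = -0.369980;  (v·dt/L) = 13.0000·0.2/2.4 = 1.083333
tan δ = Δθ·L/(v·dt) = -0.341520  →  δ = -0.3291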